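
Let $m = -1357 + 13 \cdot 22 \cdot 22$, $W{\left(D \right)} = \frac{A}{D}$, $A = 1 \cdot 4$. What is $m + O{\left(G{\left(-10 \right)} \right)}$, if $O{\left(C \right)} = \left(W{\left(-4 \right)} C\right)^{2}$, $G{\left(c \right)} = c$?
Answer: $5035$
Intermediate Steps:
$A = 4$
$W{\left(D \right)} = \frac{4}{D}$
$m = 4935$ ($m = -1357 + 286 \cdot 22 = -1357 + 6292 = 4935$)
$O{\left(C \right)} = C^{2}$ ($O{\left(C \right)} = \left(\frac{4}{-4} C\right)^{2} = \left(4 \left(- \frac{1}{4}\right) C\right)^{2} = \left(- C\right)^{2} = C^{2}$)
$m + O{\left(G{\left(-10 \right)} \right)} = 4935 + \left(-10\right)^{2} = 4935 + 100 = 5035$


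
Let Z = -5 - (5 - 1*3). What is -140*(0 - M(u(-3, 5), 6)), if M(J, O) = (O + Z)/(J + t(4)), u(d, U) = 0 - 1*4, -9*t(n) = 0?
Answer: 35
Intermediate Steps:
t(n) = 0 (t(n) = -⅑*0 = 0)
u(d, U) = -4 (u(d, U) = 0 - 4 = -4)
Z = -7 (Z = -5 - (5 - 3) = -5 - 1*2 = -5 - 2 = -7)
M(J, O) = (-7 + O)/J (M(J, O) = (O - 7)/(J + 0) = (-7 + O)/J)
-140*(0 - M(u(-3, 5), 6)) = -140*(0 - (-7 + 6)/(-4)) = -140*(0 - (-1)*(-1)/4) = -140*(0 - 1*¼) = -140*(0 - ¼) = -140*(-¼) = 35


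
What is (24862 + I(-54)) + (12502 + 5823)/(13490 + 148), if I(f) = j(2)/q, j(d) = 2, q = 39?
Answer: 1469376915/59098 ≈ 24863.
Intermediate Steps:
I(f) = 2/39
(24862 + I(-54)) + (12502 + 5823)/(13490 + 148) = (24862 + 2/39) + (12502 + 5823)/(13490 + 148) = 969620/39 + 18325/13638 = 1469376915/59098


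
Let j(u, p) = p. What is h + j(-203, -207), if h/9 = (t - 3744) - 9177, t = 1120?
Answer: -106416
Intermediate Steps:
h = -106209 (h = 9*((1120 - 3744) - 9177) = 9*(-2624 - 9177) = 9*(-11801) = -106209)
h + j(-203, -207) = -106209 - 207 = -106416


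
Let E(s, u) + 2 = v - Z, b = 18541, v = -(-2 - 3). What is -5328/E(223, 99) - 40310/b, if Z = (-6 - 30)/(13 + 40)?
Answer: -1747847398/1205165 ≈ -1450.3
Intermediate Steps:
v = 5 (v = -1*(-5) = 5)
Z = -36/53 ≈ -0.67924
E(s, u) = 195/53 (E(s, u) = -2 + (5 - 1*(-36/53)) = -2 + (5 + 36/53) = -2 + 301/53 = 195/53)
-5328/E(223, 99) - 40310/b = -5328/195/53 - 40310/18541 = -5328*53/195 - 40310*1/18541 = -94128/65 - 40310/18541 = -1747847398/1205165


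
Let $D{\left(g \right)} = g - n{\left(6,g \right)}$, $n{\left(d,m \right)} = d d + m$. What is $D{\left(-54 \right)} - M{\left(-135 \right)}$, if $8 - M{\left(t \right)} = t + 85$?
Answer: $-94$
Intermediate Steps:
$n{\left(d,m \right)} = m + d^{2}$ ($n{\left(d,m \right)} = d^{2} + m = m + d^{2}$)
$M{\left(t \right)} = -77 - t$ ($M{\left(t \right)} = 8 - \left(t + 85\right) = 8 - \left(85 + t\right) = -77 - t$)
$D{\left(g \right)} = -36$ ($D{\left(g \right)} = g - \left(g + 6^{2}\right) = g - \left(g + 36\right) = g - \left(36 + g\right) = -36$)
$D{\left(-54 \right)} - M{\left(-135 \right)} = -36 - \left(-77 - -135\right) = -36 - \left(-77 + 135\right) = -36 - 58 = -94$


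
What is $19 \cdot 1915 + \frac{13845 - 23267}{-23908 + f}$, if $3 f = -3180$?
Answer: $\frac{454235051}{12484} \approx 36385.0$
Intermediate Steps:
$f = -1060$ ($f = \frac{1}{3} \left(-3180\right) = -1060$)
$19 \cdot 1915 + \frac{13845 - 23267}{-23908 + f} = 19 \cdot 1915 + \frac{13845 - 23267}{-23908 - 1060} = 36385 - \frac{9422}{-24968} = 36385 - - \frac{4711}{12484} = 36385 + \frac{4711}{12484} = \frac{454235051}{12484}$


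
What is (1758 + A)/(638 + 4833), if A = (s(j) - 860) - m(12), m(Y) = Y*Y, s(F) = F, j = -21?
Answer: 733/5471 ≈ 0.13398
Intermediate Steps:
m(Y) = Y²
A = -1025 (A = (-21 - 860) - 1*12² = -881 - 1*144 = -881 - 144 = -1025)
(1758 + A)/(638 + 4833) = (1758 - 1025)/(638 + 4833) = 733/5471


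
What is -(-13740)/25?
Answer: 2748/5 ≈ 549.60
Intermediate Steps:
-(-13740)/25 = -687*(-⅘) = 2748/5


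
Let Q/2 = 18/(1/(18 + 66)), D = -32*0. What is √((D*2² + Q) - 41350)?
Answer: I*√38326 ≈ 195.77*I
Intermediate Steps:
D = 0 (D = -8*0 = 0)
Q = 3024 (Q = 2*(18/(1/(18 + 66))) = 2*(18/(1/84)) = 2*(18*84) = 2*1512 = 3024)
√((D*2² + Q) - 41350) = √((0*2² + 3024) - 41350) = √((0*4 + 3024) - 41350) = √((0 + 3024) - 41350) = √(3024 - 41350) = √(-38326) = I*√38326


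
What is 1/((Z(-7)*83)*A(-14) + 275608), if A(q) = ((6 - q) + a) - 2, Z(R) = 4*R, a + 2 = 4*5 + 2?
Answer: 1/187296 ≈ 5.3391e-6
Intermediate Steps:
a = 20 (a = -2 + (4*5 + 2) = -2 + (20 + 2) = -2 + 22 = 20)
A(q) = 24 - q (A(q) = ((6 - q) + 20) - 2 = (26 - q) - 2 = 24 - q)
1/((Z(-7)*83)*A(-14) + 275608) = 1/(((4*(-7))*83)*(24 - 1*(-14)) + 275608) = 1/((-28*83)*(24 + 14) + 275608) = 1/(-2324*38 + 275608) = 1/(-88312 + 275608) = 1/187296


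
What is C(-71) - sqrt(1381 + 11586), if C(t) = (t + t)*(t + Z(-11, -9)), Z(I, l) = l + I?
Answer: 12922 - sqrt(12967) ≈ 12808.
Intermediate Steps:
Z(I, l) = I + l
C(t) = 2*t*(-20 + t) (C(t) = (t + t)*(t + (-11 - 9)) = (2*t)*(t - 20) = (2*t)*(-20 + t) = 2*t*(-20 + t))
C(-71) - sqrt(1381 + 11586) = 2*(-71)*(-20 - 71) - sqrt(1381 + 11586) = 2*(-71)*(-91) - sqrt(12967) = 12922 - sqrt(12967)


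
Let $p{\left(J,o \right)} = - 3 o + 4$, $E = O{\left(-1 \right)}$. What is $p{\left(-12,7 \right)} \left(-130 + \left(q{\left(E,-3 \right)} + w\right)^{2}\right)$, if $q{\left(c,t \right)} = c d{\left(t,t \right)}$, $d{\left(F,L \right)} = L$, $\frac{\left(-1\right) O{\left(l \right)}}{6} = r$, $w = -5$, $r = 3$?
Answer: $-38607$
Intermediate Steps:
$O{\left(l \right)} = -18$ ($O{\left(l \right)} = \left(-6\right) 3 = -18$)
$E = -18$
$p{\left(J,o \right)} = 4 - 3 o$
$q{\left(c,t \right)} = c t$
$p{\left(-12,7 \right)} \left(-130 + \left(q{\left(E,-3 \right)} + w\right)^{2}\right) = \left(4 - 21\right) \left(-130 + \left(\left(-18\right) \left(-3\right) - 5\right)^{2}\right) = \left(4 - 21\right) \left(-130 + \left(54 - 5\right)^{2}\right) = - 17 \left(-130 + 49^{2}\right) = - 17 \left(-130 + 2401\right) = \left(-17\right) 2271 = -38607$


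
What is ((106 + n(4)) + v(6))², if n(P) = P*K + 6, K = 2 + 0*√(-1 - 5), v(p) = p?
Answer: 15876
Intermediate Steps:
K = 2 (K = 2 + 0*√(-6) = 2 + 0*(I*√6) = 2 + 0 = 2)
n(P) = 6 + 2*P (n(P) = P*2 + 6 = 2*P + 6 = 6 + 2*P)
((106 + n(4)) + v(6))² = ((106 + (6 + 2*4)) + 6)² = ((106 + (6 + 8)) + 6)² = ((106 + 14) + 6)² = (120 + 6)² = 126² = 15876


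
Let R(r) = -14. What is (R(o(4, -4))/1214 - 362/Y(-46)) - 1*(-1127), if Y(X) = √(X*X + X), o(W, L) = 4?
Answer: 684082/607 - 181*√230/345 ≈ 1119.0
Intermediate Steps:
Y(X) = √(X + X²) (Y(X) = √(X² + X) = √(X + X²))
(R(o(4, -4))/1214 - 362/Y(-46)) - 1*(-1127) = (-14/1214 - 362*√230/690) - 1*(-1127) = (-14*1/1214 - 362*√230/690) + 1127 = (-7/607 - 362*√230/690) + 1127 = (-7/607 - 181*√230/345) + 1127 = 684082/607 - 181*√230/345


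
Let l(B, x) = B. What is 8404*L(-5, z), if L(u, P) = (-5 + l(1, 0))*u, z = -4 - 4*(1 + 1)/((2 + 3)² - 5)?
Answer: 168080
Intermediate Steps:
z = -22/5 (z = -4 - 8/(5² - 5) = -4 - 8/(25 - 5) = -4 - 8/20 = -4 - 4*⅒ = -4 - ⅖ = -22/5 ≈ -4.4000)
L(u, P) = -4*u (L(u, P) = (-5 + 1)*u = -4*u)
8404*L(-5, z) = 8404*(-4*(-5)) = 8404*20 = 168080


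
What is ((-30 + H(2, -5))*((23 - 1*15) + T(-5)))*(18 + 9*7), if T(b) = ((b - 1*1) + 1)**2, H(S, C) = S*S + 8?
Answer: -48114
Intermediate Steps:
H(S, C) = 8 + S**2 (H(S, C) = S**2 + 8 = 8 + S**2)
T(b) = b**2 (T(b) = ((b - 1) + 1)**2 = ((-1 + b) + 1)**2 = b**2)
((-30 + H(2, -5))*((23 - 1*15) + T(-5)))*(18 + 9*7) = ((-30 + (8 + 2**2))*((23 - 1*15) + (-5)**2))*(18 + 9*7) = ((-30 + (8 + 4))*((23 - 15) + 25))*(18 + 63) = ((-30 + 12)*(8 + 25))*81 = -18*33*81 = -594*81 = -48114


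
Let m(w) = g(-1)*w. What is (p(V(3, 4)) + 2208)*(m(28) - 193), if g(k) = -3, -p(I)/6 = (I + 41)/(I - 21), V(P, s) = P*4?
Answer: -1864210/3 ≈ -6.2140e+5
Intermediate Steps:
V(P, s) = 4*P
p(I) = -6*(41 + I)/(-21 + I) (p(I) = -6*(I + 41)/(I - 21) = -6*(41 + I)/(-21 + I))
m(w) = -3*w
(p(V(3, 4)) + 2208)*(m(28) - 193) = (6*(-41 - 4*3)/(-21 + 4*3) + 2208)*(-3*28 - 193) = (6*(-41 - 1*12)/(-21 + 12) + 2208)*(-84 - 193) = (6*(-41 - 12)/(-9) + 2208)*(-277) = (6*(-⅑)*(-53) + 2208)*(-277) = (106/3 + 2208)*(-277) = (6730/3)*(-277) = -1864210/3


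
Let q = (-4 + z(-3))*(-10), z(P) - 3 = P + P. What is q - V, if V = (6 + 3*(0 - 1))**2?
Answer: 61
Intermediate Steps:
z(P) = 3 + 2*P (z(P) = 3 + (P + P) = 3 + 2*P)
q = 70 (q = (-4 + (3 + 2*(-3)))*(-10) = (-4 + (3 - 6))*(-10) = (-4 - 3)*(-10) = -7*(-10) = 70)
V = 9 (V = (6 + 3*(-1))**2 = (6 - 3)**2 = 3**2 = 9)
q - V = 70 - 1*9 = 70 - 9 = 61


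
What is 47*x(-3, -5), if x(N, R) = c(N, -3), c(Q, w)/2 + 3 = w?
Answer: -564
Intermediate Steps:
c(Q, w) = -6 + 2*w
x(N, R) = -12 (x(N, R) = -6 + 2*(-3) = -6 - 6 = -12)
47*x(-3, -5) = 47*(-12) = -564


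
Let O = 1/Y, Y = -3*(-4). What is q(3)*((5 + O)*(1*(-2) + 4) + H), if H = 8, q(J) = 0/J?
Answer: 0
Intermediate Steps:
Y = 12
q(J) = 0
O = 1/12 ≈ 0.083333
q(3)*((5 + O)*(1*(-2) + 4) + H) = 0*((5 + 1/12)*(1*(-2) + 4) + 8) = 0*(61*(-2 + 4)/12 + 8) = 0*((61/12)*2 + 8) = 0*(61/6 + 8) = 0*(109/6) = 0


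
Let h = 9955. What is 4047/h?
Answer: 4047/9955 ≈ 0.40653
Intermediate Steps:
4047/h = 4047/9955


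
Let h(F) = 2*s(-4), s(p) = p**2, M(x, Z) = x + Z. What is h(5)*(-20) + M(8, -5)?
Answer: -637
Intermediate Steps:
M(x, Z) = Z + x
h(F) = 32 (h(F) = 2*(-4)**2 = 2*16 = 32)
h(5)*(-20) + M(8, -5) = 32*(-20) + (-5 + 8) = -640 + 3 = -637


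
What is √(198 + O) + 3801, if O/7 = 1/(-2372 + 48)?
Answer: 3801 + √5456005/166 ≈ 3815.1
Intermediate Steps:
O = -1/332 (O = 7/(-2372 + 48) = 7/(-2324) = 7*(-1/2324) = -1/332 ≈ -0.0030120)
√(198 + O) + 3801 = √(198 - 1/332) + 3801 = √(65735/332) + 3801 = √5456005/166 + 3801 = 3801 + √5456005/166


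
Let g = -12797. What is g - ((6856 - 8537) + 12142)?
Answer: -23258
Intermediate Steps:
g - ((6856 - 8537) + 12142) = -12797 - ((6856 - 8537) + 12142) = -12797 - (-1681 + 12142) = -12797 - 1*10461 = -12797 - 10461 = -23258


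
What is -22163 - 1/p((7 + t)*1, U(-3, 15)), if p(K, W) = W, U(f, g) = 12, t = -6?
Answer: -265957/12 ≈ -22163.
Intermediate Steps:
-22163 - 1/p((7 + t)*1, U(-3, 15)) = -22163 - 1/12 = -265957/12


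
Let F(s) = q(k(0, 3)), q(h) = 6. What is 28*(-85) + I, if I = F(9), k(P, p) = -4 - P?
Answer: -2374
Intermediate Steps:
F(s) = 6
I = 6
28*(-85) + I = 28*(-85) + 6 = -2380 + 6 = -2374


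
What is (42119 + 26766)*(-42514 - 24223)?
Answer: -4597178245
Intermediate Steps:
(42119 + 26766)*(-42514 - 24223) = 68885*(-66737) = -4597178245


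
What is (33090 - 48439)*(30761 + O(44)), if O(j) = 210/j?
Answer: -10388924603/22 ≈ -4.7222e+8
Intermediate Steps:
(33090 - 48439)*(30761 + O(44)) = (33090 - 48439)*(30761 + 210/44) = -15349*(30761 + 210*(1/44)) = -15349*(30761 + 105/22) = -15349*676847/22 = -10388924603/22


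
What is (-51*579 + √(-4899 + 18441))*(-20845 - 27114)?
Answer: 1416181311 - 47959*√13542 ≈ 1.4106e+9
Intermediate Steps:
(-51*579 + √(-4899 + 18441))*(-20845 - 27114) = (-29529 + √13542)*(-47959) = 1416181311 - 47959*√13542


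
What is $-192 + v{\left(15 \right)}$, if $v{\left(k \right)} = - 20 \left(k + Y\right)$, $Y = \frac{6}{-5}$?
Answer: $-468$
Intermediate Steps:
$Y = - \frac{6}{5}$ ($Y = 6 \left(- \frac{1}{5}\right) = - \frac{6}{5} \approx -1.2$)
$v{\left(k \right)} = 24 - 20 k$ ($v{\left(k \right)} = - 20 \left(k - \frac{6}{5}\right) = - 20 \left(- \frac{6}{5} + k\right) = 24 - 20 k$)
$-192 + v{\left(15 \right)} = -192 + \left(24 - 300\right) = -192 - 276 = -468$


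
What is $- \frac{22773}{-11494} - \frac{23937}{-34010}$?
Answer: $\frac{262410402}{97727735} \approx 2.6851$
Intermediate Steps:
$- \frac{22773}{-11494} - \frac{23937}{-34010} = \left(-22773\right) \left(- \frac{1}{11494}\right) - - \frac{23937}{34010} = \frac{22773}{11494} + \frac{23937}{34010} = \frac{262410402}{97727735}$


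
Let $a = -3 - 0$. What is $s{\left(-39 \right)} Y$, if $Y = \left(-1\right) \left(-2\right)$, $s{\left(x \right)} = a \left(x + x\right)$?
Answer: $468$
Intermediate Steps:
$a = -3$ ($a = -3 + 0 = -3$)
$s{\left(x \right)} = - 6 x$ ($s{\left(x \right)} = - 3 \left(x + x\right) = - 3 \cdot 2 x = - 6 x$)
$Y = 2$
$s{\left(-39 \right)} Y = \left(-6\right) \left(-39\right) 2 = 234 \cdot 2 = 468$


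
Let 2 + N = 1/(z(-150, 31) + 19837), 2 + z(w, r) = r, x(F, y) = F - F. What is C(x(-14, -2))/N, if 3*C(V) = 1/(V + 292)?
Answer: -3311/5800726 ≈ -0.00057079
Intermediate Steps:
x(F, y) = 0
z(w, r) = -2 + r
C(V) = 1/(3*(292 + V)) (C(V) = 1/(3*(V + 292)) = 1/(3*(292 + V)))
N = -39731/19866 (N = -2 + 1/((-2 + 31) + 19837) = -2 + 1/(29 + 19837) = -2 + 1/19866 = -39731/19866 ≈ -2.0000)
C(x(-14, -2))/N = (1/(3*(292 + 0)))/(-39731/19866) = ((1/3)/292)*(-19866/39731) = ((1/3)*(1/292))*(-19866/39731) = (1/876)*(-19866/39731) = -3311/5800726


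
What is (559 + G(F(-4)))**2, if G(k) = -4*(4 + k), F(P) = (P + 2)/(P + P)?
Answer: 293764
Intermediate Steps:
F(P) = (2 + P)/(2*P) (F(P) = (2 + P)/((2*P)) = (2 + P)*(1/(2*P)) = (2 + P)/(2*P))
G(k) = -16 - 4*k
(559 + G(F(-4)))**2 = (559 + (-16 - 2*(2 - 4)/(-4)))**2 = (559 + (-16 - 2*(-1)*(-2)/4))**2 = (559 + (-16 - 4*1/4))**2 = (559 + (-16 - 1))**2 = (559 - 17)**2 = 542**2 = 293764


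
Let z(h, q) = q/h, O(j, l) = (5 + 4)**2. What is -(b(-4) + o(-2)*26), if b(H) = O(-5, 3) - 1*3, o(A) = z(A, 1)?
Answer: -65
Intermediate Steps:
O(j, l) = 81 (O(j, l) = 9**2 = 81)
o(A) = 1/A
b(H) = 78 (b(H) = 81 - 1*3 = 81 - 3 = 78)
-(b(-4) + o(-2)*26) = -(78 + 26/(-2)) = -(78 - 1/2*26) = -(78 - 13) = -1*65 = -65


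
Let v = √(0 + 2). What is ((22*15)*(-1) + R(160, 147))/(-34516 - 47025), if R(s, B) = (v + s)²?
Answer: 330/81541 - (160 + √2)²/81541 ≈ -0.31548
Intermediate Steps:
v = √2 ≈ 1.4142
R(s, B) = (s + √2)² (R(s, B) = (√2 + s)² = (s + √2)²)
((22*15)*(-1) + R(160, 147))/(-34516 - 47025) = ((22*15)*(-1) + (160 + √2)²)/(-34516 - 47025) = (330*(-1) + (160 + √2)²)/(-81541) = (-330 + (160 + √2)²)*(-1/81541) = 330/81541 - (160 + √2)²/81541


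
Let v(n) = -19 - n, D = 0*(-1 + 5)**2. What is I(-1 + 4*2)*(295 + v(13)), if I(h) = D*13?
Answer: 0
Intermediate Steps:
D = 0 (D = 0*4**2 = 0*16 = 0)
I(h) = 0 (I(h) = 0*13 = 0)
I(-1 + 4*2)*(295 + v(13)) = 0*(295 + (-19 - 1*13)) = 0*(295 + (-19 - 13)) = 0*(295 - 32) = 0*263 = 0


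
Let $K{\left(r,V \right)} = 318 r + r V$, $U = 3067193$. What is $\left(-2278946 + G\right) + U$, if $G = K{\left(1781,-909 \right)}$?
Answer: $-264324$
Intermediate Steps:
$K{\left(r,V \right)} = 318 r + V r$
$G = -1052571$ ($G = 1781 \left(318 - 909\right) = 1781 \left(-591\right) = -1052571$)
$\left(-2278946 + G\right) + U = \left(-2278946 - 1052571\right) + 3067193 = -3331517 + 3067193 = -264324$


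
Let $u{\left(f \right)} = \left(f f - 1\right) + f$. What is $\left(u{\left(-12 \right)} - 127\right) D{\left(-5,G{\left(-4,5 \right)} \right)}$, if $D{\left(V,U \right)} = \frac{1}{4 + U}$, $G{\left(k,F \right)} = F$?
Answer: $\frac{4}{9} \approx 0.44444$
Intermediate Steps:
$u{\left(f \right)} = -1 + f + f^{2}$ ($u{\left(f \right)} = \left(f^{2} - 1\right) + f = \left(-1 + f^{2}\right) + f = -1 + f + f^{2}$)
$\left(u{\left(-12 \right)} - 127\right) D{\left(-5,G{\left(-4,5 \right)} \right)} = \frac{\left(-1 - 12 + \left(-12\right)^{2}\right) - 127}{4 + 5} = \frac{\left(-1 - 12 + 144\right) - 127}{9} = \left(131 - 127\right) \frac{1}{9} = 4 \cdot \frac{1}{9} = \frac{4}{9}$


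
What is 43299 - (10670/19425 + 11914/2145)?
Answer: 8017195019/185185 ≈ 43293.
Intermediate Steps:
43299 - (10670/19425 + 11914/2145) = 43299 - (10670*(1/19425) + 11914*(1/2145)) = 43299 - (2134/3885 + 11914/2145) = 43299 - 1*1130296/185185 = 43299 - 1130296/185185 = 8017195019/185185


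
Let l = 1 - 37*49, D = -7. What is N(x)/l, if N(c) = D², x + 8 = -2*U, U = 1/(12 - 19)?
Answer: -49/1812 ≈ -0.027042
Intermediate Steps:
U = -⅐ (U = 1/(-7) = -⅐ ≈ -0.14286)
x = -54/7 (x = -8 - 2*(-⅐) = -8 + 2/7 = -54/7 ≈ -7.7143)
l = -1812 (l = 1 - 1813 = -1812)
N(c) = 49 (N(c) = (-7)² = 49)
N(x)/l = 49/(-1812) = 49*(-1/1812) = -49/1812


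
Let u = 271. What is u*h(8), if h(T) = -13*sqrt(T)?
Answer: -7046*sqrt(2) ≈ -9964.5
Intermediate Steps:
u*h(8) = 271*(-26*sqrt(2)) = -7046*sqrt(2)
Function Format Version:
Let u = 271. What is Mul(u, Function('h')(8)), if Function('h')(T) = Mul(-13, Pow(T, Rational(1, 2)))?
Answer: Mul(-7046, Pow(2, Rational(1, 2))) ≈ -9964.5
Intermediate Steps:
Mul(u, Function('h')(8)) = Mul(271, Mul(-13, Pow(8, Rational(1, 2)))) = Mul(271, Mul(-13, Mul(2, Pow(2, Rational(1, 2))))) = Mul(271, Mul(-26, Pow(2, Rational(1, 2)))) = Mul(-7046, Pow(2, Rational(1, 2)))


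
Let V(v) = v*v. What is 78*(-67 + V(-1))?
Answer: -5148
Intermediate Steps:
V(v) = v**2
78*(-67 + V(-1)) = 78*(-67 + (-1)**2) = 78*(-67 + 1) = 78*(-66) = -5148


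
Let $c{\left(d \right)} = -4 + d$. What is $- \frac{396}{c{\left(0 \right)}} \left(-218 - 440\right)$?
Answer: $-65142$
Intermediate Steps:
$- \frac{396}{c{\left(0 \right)}} \left(-218 - 440\right) = - \frac{396}{-4 + 0} \left(-218 - 440\right) = - \frac{396}{-4} \left(-658\right) = \left(-396\right) \left(- \frac{1}{4}\right) \left(-658\right) = 99 \left(-658\right) = -65142$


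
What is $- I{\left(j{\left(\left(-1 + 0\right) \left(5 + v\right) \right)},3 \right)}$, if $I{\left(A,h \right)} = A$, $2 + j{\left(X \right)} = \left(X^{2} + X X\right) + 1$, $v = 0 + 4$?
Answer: $-161$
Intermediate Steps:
$v = 4$
$j{\left(X \right)} = -1 + 2 X^{2}$ ($j{\left(X \right)} = -2 + \left(\left(X^{2} + X X\right) + 1\right) = -2 + \left(\left(X^{2} + X^{2}\right) + 1\right) = -2 + \left(2 X^{2} + 1\right) = -2 + \left(1 + 2 X^{2}\right) = -1 + 2 X^{2}$)
$- I{\left(j{\left(\left(-1 + 0\right) \left(5 + v\right) \right)},3 \right)} = - (-1 + 2 \left(\left(-1 + 0\right) \left(5 + 4\right)\right)^{2}) = - (-1 + 2 \left(\left(-1\right) 9\right)^{2}) = - (-1 + 2 \left(-9\right)^{2}) = - (-1 + 2 \cdot 81) = - (-1 + 162) = \left(-1\right) 161 = -161$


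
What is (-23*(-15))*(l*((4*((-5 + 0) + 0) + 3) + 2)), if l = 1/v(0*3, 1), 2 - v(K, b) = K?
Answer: -5175/2 ≈ -2587.5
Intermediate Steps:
v(K, b) = 2 - K
l = ½ (l = 1/(2 - 0*3) = 1/(2 - 1*0) = 1/(2 + 0) = 1/2 = ½ ≈ 0.50000)
(-23*(-15))*(l*((4*((-5 + 0) + 0) + 3) + 2)) = (-23*(-15))*(((4*((-5 + 0) + 0) + 3) + 2)/2) = 345*(((4*(-5 + 0) + 3) + 2)/2) = 345*(((4*(-5) + 3) + 2)/2) = 345*(((-20 + 3) + 2)/2) = 345*((-17 + 2)/2) = 345*((½)*(-15)) = 345*(-15/2) = -5175/2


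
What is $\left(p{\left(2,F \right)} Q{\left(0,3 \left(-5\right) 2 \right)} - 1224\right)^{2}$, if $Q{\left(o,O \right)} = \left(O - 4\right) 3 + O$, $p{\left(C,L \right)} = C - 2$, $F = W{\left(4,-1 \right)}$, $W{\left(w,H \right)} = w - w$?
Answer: $1498176$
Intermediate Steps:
$W{\left(w,H \right)} = 0$
$F = 0$
$p{\left(C,L \right)} = -2 + C$
$Q{\left(o,O \right)} = -12 + 4 O$ ($Q{\left(o,O \right)} = \left(-4 + O\right) 3 + O = \left(-12 + 3 O\right) + O = -12 + 4 O$)
$\left(p{\left(2,F \right)} Q{\left(0,3 \left(-5\right) 2 \right)} - 1224\right)^{2} = \left(\left(-2 + 2\right) \left(-12 + 4 \cdot 3 \left(-5\right) 2\right) - 1224\right)^{2} = \left(0 \left(-12 + 4 \left(\left(-15\right) 2\right)\right) - 1224\right)^{2} = \left(0 \left(-12 + 4 \left(-30\right)\right) - 1224\right)^{2} = \left(0 \left(-12 - 120\right) - 1224\right)^{2} = \left(0 \left(-132\right) - 1224\right)^{2} = \left(0 - 1224\right)^{2} = \left(-1224\right)^{2} = 1498176$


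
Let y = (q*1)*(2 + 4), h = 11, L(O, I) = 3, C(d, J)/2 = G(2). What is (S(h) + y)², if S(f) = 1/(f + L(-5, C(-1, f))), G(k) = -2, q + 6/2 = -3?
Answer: 253009/196 ≈ 1290.9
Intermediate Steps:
q = -6 (q = -3 - 3 = -6)
C(d, J) = -4 (C(d, J) = 2*(-2) = -4)
y = -36 (y = (-6*1)*(2 + 4) = -6*6 = -36)
S(f) = 1/(3 + f) (S(f) = 1/(f + 3) = 1/(3 + f))
(S(h) + y)² = (1/(3 + 11) - 36)² = (1/14 - 36)² = (-503/14)² = 253009/196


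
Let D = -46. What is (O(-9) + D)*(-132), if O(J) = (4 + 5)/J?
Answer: 6204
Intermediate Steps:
O(J) = 9/J
(O(-9) + D)*(-132) = (9/(-9) - 46)*(-132) = (9*(-⅑) - 46)*(-132) = (-1 - 46)*(-132) = -47*(-132) = 6204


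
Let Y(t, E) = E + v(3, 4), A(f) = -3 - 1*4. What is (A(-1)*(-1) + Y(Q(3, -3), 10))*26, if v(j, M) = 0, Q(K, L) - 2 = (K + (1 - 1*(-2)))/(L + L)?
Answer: 442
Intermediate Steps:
Q(K, L) = 2 + (3 + K)/(2*L) (Q(K, L) = 2 + (K + (1 - 1*(-2)))/(L + L) = 2 + (K + (1 + 2))/((2*L)) = 2 + (K + 3)*(1/(2*L)) = 2 + (3 + K)*(1/(2*L)) = 2 + (3 + K)/(2*L))
A(f) = -7 (A(f) = -3 - 4 = -7)
Y(t, E) = E (Y(t, E) = E + 0 = E)
(A(-1)*(-1) + Y(Q(3, -3), 10))*26 = (-7*(-1) + 10)*26 = (7 + 10)*26 = 17*26 = 442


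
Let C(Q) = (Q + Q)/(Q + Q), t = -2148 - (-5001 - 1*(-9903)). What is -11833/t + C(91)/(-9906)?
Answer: 9767554/5819775 ≈ 1.6783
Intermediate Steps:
t = -7050 (t = -2148 - (-5001 + 9903) = -2148 - 1*4902 = -2148 - 4902 = -7050)
C(Q) = 1 (C(Q) = (2*Q)/((2*Q)) = (2*Q)*(1/(2*Q)) = 1)
-11833/t + C(91)/(-9906) = -11833/(-7050) + 1/(-9906) = -11833*(-1/7050) + 1*(-1/9906) = 11833/7050 - 1/9906 = 9767554/5819775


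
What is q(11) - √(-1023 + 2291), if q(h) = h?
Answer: 11 - 2*√317 ≈ -24.609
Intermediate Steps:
q(11) - √(-1023 + 2291) = 11 - √(-1023 + 2291) = 11 - √1268 = 11 - 2*√317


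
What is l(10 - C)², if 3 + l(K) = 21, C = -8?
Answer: 324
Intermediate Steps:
l(K) = 18 (l(K) = -3 + 21 = 18)
l(10 - C)² = 18² = 324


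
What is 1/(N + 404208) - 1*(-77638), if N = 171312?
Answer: 44682221761/575520 ≈ 77638.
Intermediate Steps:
1/(N + 404208) - 1*(-77638) = 1/(171312 + 404208) - 1*(-77638) = 1/575520 + 77638 = 44682221761/575520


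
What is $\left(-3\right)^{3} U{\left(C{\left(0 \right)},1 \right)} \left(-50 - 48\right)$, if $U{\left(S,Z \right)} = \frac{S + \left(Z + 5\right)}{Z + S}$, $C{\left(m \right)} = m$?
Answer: $15876$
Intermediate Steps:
$U{\left(S,Z \right)} = \frac{5 + S + Z}{S + Z}$ ($U{\left(S,Z \right)} = \frac{S + \left(5 + Z\right)}{S + Z} = \frac{5 + S + Z}{S + Z}$)
$\left(-3\right)^{3} U{\left(C{\left(0 \right)},1 \right)} \left(-50 - 48\right) = \left(-3\right)^{3} \frac{5 + 0 + 1}{0 + 1} \left(-50 - 48\right) = - 27 \cdot 1^{-1} \cdot 6 \left(-98\right) = - 27 \cdot 1 \cdot 6 \left(-98\right) = \left(-27\right) 6 \left(-98\right) = \left(-162\right) \left(-98\right) = 15876$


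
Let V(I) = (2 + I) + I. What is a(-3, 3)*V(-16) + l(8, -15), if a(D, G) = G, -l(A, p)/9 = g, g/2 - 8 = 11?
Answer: -432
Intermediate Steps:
g = 38 (g = 16 + 2*11 = 16 + 22 = 38)
l(A, p) = -342 (l(A, p) = -9*38 = -342)
V(I) = 2 + 2*I
a(-3, 3)*V(-16) + l(8, -15) = 3*(2 + 2*(-16)) - 342 = 3*(2 - 32) - 342 = 3*(-30) - 342 = -90 - 342 = -432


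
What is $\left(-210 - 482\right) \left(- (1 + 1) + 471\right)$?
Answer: $-324548$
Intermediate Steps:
$\left(-210 - 482\right) \left(- (1 + 1) + 471\right) = - 692 \left(\left(-1\right) 2 + 471\right) = - 692 \left(-2 + 471\right) = \left(-692\right) 469 = -324548$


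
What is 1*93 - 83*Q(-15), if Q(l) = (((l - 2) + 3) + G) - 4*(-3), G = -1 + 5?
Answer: -73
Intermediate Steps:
G = 4
Q(l) = 17 + l (Q(l) = (((l - 2) + 3) + 4) - 4*(-3) = (((-2 + l) + 3) + 4) + 12 = ((1 + l) + 4) + 12 = (5 + l) + 12 = 17 + l)
1*93 - 83*Q(-15) = 1*93 - 83*(17 - 15) = 93 - 83*2 = 93 - 166 = -73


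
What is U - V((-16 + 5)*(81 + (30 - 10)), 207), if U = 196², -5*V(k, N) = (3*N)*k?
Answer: -497851/5 ≈ -99570.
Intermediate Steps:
V(k, N) = -3*N*k/5
U = 38416
U - V((-16 + 5)*(81 + (30 - 10)), 207) = 38416 - (-3)*207*(-16 + 5)*(81 + (30 - 10))/5 = 38416 - (-3)*207*(-11*(81 + 20))/5 = 38416 - (-3)*207*(-11*101)/5 = 38416 - (-3)*207*(-1111)/5 = 38416 - 1*689931/5 = 38416 - 689931/5 = -497851/5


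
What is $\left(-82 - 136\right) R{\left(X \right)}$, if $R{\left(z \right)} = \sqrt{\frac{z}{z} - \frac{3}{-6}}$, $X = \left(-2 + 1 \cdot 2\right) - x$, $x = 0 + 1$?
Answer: $- 109 \sqrt{6} \approx -266.99$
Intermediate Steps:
$x = 1$
$X = -1$ ($X = \left(-2 + 1 \cdot 2\right) - 1 = \left(-2 + 2\right) - 1 = 0 - 1 = -1$)
$R{\left(z \right)} = \frac{\sqrt{6}}{2}$ ($R{\left(z \right)} = \sqrt{1 - - \frac{1}{2}} = \sqrt{1 + \frac{1}{2}} = \sqrt{\frac{3}{2}} = \frac{\sqrt{6}}{2}$)
$\left(-82 - 136\right) R{\left(X \right)} = \left(-82 - 136\right) \frac{\sqrt{6}}{2} = - 218 \frac{\sqrt{6}}{2} = - 109 \sqrt{6}$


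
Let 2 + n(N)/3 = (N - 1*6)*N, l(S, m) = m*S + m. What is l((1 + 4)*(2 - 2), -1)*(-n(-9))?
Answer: 399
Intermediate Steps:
l(S, m) = m + S*m (l(S, m) = S*m + m = m + S*m)
n(N) = -6 + 3*N*(-6 + N) (n(N) = -6 + 3*((N - 1*6)*N) = -6 + 3*((N - 6)*N) = -6 + 3*((-6 + N)*N) = -6 + 3*(N*(-6 + N)) = -6 + 3*N*(-6 + N))
l((1 + 4)*(2 - 2), -1)*(-n(-9)) = (-(1 + (1 + 4)*(2 - 2)))*(-(-6 - 18*(-9) + 3*(-9)²)) = (-(1 + 5*0))*(-(-6 + 162 + 3*81)) = (-(1 + 0))*(-(-6 + 162 + 243)) = (-1*1)*(-1*399) = -1*(-399) = 399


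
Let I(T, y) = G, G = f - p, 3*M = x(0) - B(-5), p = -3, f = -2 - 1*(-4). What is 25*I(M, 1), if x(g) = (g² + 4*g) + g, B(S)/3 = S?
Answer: 125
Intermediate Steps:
f = 2 (f = -2 + 4 = 2)
B(S) = 3*S
x(g) = g² + 5*g
M = 5 (M = (0*(5 + 0) - 3*(-5))/3 = (0*5 - 1*(-15))/3 = (0 + 15)/3 = (⅓)*15 = 5)
G = 5 (G = 2 - 1*(-3) = 2 + 3 = 5)
I(T, y) = 5
25*I(M, 1) = 25*5 = 125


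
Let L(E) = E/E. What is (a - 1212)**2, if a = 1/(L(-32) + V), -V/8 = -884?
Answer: 73487327625625/50027329 ≈ 1.4689e+6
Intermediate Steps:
V = 7072 (V = -8*(-884) = 7072)
L(E) = 1
a = 1/7073 (a = 1/(1 + 7072) = 1/7073 ≈ 0.00014138)
(a - 1212)**2 = (1/7073 - 1212)**2 = (-8572475/7073)**2 = 73487327625625/50027329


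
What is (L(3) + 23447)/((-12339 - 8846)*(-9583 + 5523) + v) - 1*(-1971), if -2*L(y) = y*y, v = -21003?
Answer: 338973009259/171980194 ≈ 1971.0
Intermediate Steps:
L(y) = -y²/2 (L(y) = -y*y/2 = -y²/2)
(L(3) + 23447)/((-12339 - 8846)*(-9583 + 5523) + v) - 1*(-1971) = (-½*3² + 23447)/((-12339 - 8846)*(-9583 + 5523) - 21003) - 1*(-1971) = (-½*9 + 23447)/(-21185*(-4060) - 21003) + 1971 = (-9/2 + 23447)/(86011100 - 21003) + 1971 = (46885/2)/85990097 + 1971 = (46885/2)*(1/85990097) + 1971 = 46885/171980194 + 1971 = 338973009259/171980194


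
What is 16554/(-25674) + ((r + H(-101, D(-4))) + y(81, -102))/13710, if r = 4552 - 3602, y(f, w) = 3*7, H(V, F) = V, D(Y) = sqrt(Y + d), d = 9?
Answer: -1136772/1955503 ≈ -0.58132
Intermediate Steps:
D(Y) = sqrt(9 + Y) (D(Y) = sqrt(Y + 9) = sqrt(9 + Y))
y(f, w) = 21
r = 950
16554/(-25674) + ((r + H(-101, D(-4))) + y(81, -102))/13710 = 16554/(-25674) + ((950 - 101) + 21)/13710 = 16554*(-1/25674) + (849 + 21)*(1/13710) = -2759/4279 + 870*(1/13710) = -2759/4279 + 29/457 = -1136772/1955503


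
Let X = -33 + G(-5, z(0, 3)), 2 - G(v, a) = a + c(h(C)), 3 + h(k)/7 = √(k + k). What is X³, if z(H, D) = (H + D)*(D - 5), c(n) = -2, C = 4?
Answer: -12167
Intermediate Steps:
h(k) = -21 + 7*√2*√k (h(k) = -21 + 7*√(k + k) = -21 + 7*√(2*k) = -21 + 7*(√2*√k) = -21 + 7*√2*√k)
z(H, D) = (-5 + D)*(D + H) (z(H, D) = (D + H)*(-5 + D) = (-5 + D)*(D + H))
G(v, a) = 4 - a (G(v, a) = 2 - (a - 2) = 2 - (-2 + a) = 2 + (2 - a) = 4 - a)
X = -23 (X = -33 + (4 - (3² - 5*3 - 5*0 + 3*0)) = -33 + (4 - (9 - 15 + 0 + 0)) = -33 + (4 - 1*(-6)) = -33 + (4 + 6) = -33 + 10 = -23)
X³ = (-23)³ = -12167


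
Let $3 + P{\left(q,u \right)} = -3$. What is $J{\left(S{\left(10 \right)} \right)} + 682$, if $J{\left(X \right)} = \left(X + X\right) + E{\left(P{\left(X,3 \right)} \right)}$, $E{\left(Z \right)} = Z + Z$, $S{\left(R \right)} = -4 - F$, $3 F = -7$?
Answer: $\frac{2000}{3} \approx 666.67$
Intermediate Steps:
$F = - \frac{7}{3}$ ($F = \frac{1}{3} \left(-7\right) = - \frac{7}{3} \approx -2.3333$)
$S{\left(R \right)} = - \frac{5}{3}$ ($S{\left(R \right)} = -4 - - \frac{7}{3} = -4 + \frac{7}{3} = - \frac{5}{3}$)
$P{\left(q,u \right)} = -6$ ($P{\left(q,u \right)} = -3 - 3 = -6$)
$E{\left(Z \right)} = 2 Z$
$J{\left(X \right)} = -12 + 2 X$ ($J{\left(X \right)} = \left(X + X\right) + 2 \left(-6\right) = 2 X - 12 = -12 + 2 X$)
$J{\left(S{\left(10 \right)} \right)} + 682 = \left(-12 + 2 \left(- \frac{5}{3}\right)\right) + 682 = \left(-12 - \frac{10}{3}\right) + 682 = - \frac{46}{3} + 682 = \frac{2000}{3}$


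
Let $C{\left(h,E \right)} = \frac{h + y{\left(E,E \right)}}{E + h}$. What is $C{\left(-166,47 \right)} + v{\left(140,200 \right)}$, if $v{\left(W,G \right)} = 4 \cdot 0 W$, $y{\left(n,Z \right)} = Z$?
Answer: $1$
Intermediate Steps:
$v{\left(W,G \right)} = 0$ ($v{\left(W,G \right)} = 0 W = 0$)
$C{\left(h,E \right)} = 1$ ($C{\left(h,E \right)} = \frac{h + E}{E + h} = \frac{E + h}{E + h} = 1$)
$C{\left(-166,47 \right)} + v{\left(140,200 \right)} = 1 + 0 = 1$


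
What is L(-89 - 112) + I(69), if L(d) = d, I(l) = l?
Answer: -132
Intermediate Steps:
L(-89 - 112) + I(69) = (-89 - 112) + 69 = -201 + 69 = -132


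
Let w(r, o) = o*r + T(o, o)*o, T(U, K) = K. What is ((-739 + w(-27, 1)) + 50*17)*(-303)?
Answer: -25755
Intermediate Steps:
w(r, o) = o**2 + o*r (w(r, o) = o*r + o*o = o*r + o**2 = o**2 + o*r)
((-739 + w(-27, 1)) + 50*17)*(-303) = ((-739 + 1*(1 - 27)) + 50*17)*(-303) = ((-739 + 1*(-26)) + 850)*(-303) = ((-739 - 26) + 850)*(-303) = (-765 + 850)*(-303) = 85*(-303) = -25755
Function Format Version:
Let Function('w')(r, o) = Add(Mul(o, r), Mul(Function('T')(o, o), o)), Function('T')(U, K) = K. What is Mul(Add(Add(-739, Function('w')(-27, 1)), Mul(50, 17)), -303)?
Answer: -25755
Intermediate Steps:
Function('w')(r, o) = Add(Pow(o, 2), Mul(o, r)) (Function('w')(r, o) = Add(Mul(o, r), Mul(o, o)) = Add(Mul(o, r), Pow(o, 2)) = Add(Pow(o, 2), Mul(o, r)))
Mul(Add(Add(-739, Function('w')(-27, 1)), Mul(50, 17)), -303) = Mul(Add(Add(-739, Mul(1, Add(1, -27))), Mul(50, 17)), -303) = Mul(Add(Add(-739, Mul(1, -26)), 850), -303) = Mul(Add(Add(-739, -26), 850), -303) = Mul(Add(-765, 850), -303) = Mul(85, -303) = -25755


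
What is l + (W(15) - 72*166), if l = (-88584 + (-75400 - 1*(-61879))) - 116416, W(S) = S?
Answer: -230458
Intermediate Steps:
l = -218521 (l = (-88584 + (-75400 + 61879)) - 116416 = (-88584 - 13521) - 116416 = -102105 - 116416 = -218521)
l + (W(15) - 72*166) = -218521 + (15 - 72*166) = -218521 + (15 - 11952) = -218521 - 11937 = -230458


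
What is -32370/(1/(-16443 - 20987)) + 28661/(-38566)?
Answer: 46726916521939/38566 ≈ 1.2116e+9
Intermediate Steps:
-32370/(1/(-16443 - 20987)) + 28661/(-38566) = -32370/(1/(-37430)) + 28661*(-1/38566) = -32370/(-1/37430) - 28661/38566 = -32370*(-37430) - 28661/38566 = 1211609100 - 28661/38566 = 46726916521939/38566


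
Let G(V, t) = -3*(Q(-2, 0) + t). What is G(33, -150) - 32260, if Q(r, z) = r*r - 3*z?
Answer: -31822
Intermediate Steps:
Q(r, z) = r² - 3*z
G(V, t) = -12 - 3*t (G(V, t) = -3*(((-2)² - 3*0) + t) = -3*((4 + 0) + t) = -3*(4 + t) = -12 - 3*t)
G(33, -150) - 32260 = (-12 - 3*(-150)) - 32260 = (-12 + 450) - 32260 = 438 - 32260 = -31822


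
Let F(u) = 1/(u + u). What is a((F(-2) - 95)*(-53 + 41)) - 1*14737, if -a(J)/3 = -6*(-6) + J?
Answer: -18274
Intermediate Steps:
F(u) = 1/(2*u)
a(J) = -108 - 3*J (a(J) = -3*(-6*(-6) + J) = -3*(36 + J) = -108 - 3*J)
a((F(-2) - 95)*(-53 + 41)) - 1*14737 = (-108 - 3*((½)/(-2) - 95)*(-53 + 41)) - 1*14737 = (-108 - 3*((½)*(-½) - 95)*(-12)) - 14737 = (-108 - 3*(-¼ - 95)*(-12)) - 14737 = (-108 - (-1143)*(-12)/4) - 14737 = (-108 - 3*1143) - 14737 = (-108 - 3429) - 14737 = -3537 - 14737 = -18274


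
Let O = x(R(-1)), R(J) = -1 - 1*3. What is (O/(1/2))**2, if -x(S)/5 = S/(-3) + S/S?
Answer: 4900/9 ≈ 544.44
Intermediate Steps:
R(J) = -4 (R(J) = -1 - 3 = -4)
x(S) = -5 + 5*S/3 (x(S) = -5*(S/(-3) + S/S) = -5*(S*(-1/3) + 1) = -5*(-S/3 + 1) = -5*(1 - S/3) = -5 + 5*S/3)
O = -35/3 (O = -5 + (5/3)*(-4) = -5 - 20/3 = -35/3 ≈ -11.667)
(O/(1/2))**2 = (-35/(3*(1/2)))**2 = (-35/(3*1/2))**2 = (-35/3*2)**2 = (-70/3)**2 = 4900/9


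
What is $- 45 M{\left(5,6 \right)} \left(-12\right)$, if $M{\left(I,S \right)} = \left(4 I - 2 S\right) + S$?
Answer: $7560$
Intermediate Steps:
$M{\left(I,S \right)} = - S + 4 I$ ($M{\left(I,S \right)} = \left(- 2 S + 4 I\right) + S = - S + 4 I$)
$- 45 M{\left(5,6 \right)} \left(-12\right) = - 45 \left(\left(-1\right) 6 + 4 \cdot 5\right) \left(-12\right) = - 45 \left(-6 + 20\right) \left(-12\right) = \left(-45\right) 14 \left(-12\right) = \left(-630\right) \left(-12\right) = 7560$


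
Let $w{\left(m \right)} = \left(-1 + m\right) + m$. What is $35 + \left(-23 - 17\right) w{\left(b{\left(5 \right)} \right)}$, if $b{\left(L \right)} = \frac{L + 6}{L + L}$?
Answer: $-13$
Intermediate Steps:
$b{\left(L \right)} = \frac{6 + L}{2 L}$
$w{\left(m \right)} = -1 + 2 m$
$35 + \left(-23 - 17\right) w{\left(b{\left(5 \right)} \right)} = 35 + \left(-23 - 17\right) \left(-1 + 2 \frac{6 + 5}{2 \cdot 5}\right) = 35 - 40 \left(-1 + 2 \cdot \frac{1}{2} \cdot \frac{1}{5} \cdot 11\right) = 35 - 40 \left(-1 + 2 \cdot \frac{11}{10}\right) = 35 - 40 \left(-1 + \frac{11}{5}\right) = 35 - 48 = -13$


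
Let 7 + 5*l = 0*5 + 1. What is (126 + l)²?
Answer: 389376/25 ≈ 15575.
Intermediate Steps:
l = -6/5 (l = -7/5 + (0*5 + 1)/5 = -7/5 + (0 + 1)/5 = -7/5 + (⅕)*1 = -7/5 + ⅕ = -6/5 ≈ -1.2000)
(126 + l)² = (126 - 6/5)² = (624/5)² = 389376/25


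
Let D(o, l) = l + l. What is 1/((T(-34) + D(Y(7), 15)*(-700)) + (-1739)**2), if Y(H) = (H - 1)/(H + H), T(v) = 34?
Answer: 1/3003155 ≈ 3.3298e-7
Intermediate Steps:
Y(H) = (-1 + H)/(2*H) (Y(H) = (-1 + H)/((2*H)) = (-1 + H)*(1/(2*H)) = (-1 + H)/(2*H))
D(o, l) = 2*l
1/((T(-34) + D(Y(7), 15)*(-700)) + (-1739)**2) = 1/((34 + (2*15)*(-700)) + (-1739)**2) = 1/((34 + 30*(-700)) + 3024121) = 1/((34 - 21000) + 3024121) = 1/(-20966 + 3024121) = 1/3003155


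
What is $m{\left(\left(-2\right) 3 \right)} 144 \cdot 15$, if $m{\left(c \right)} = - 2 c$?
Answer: $25920$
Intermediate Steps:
$m{\left(\left(-2\right) 3 \right)} 144 \cdot 15 = - 2 \left(\left(-2\right) 3\right) 144 \cdot 15 = \left(-2\right) \left(-6\right) 144 \cdot 15 = 12 \cdot 144 \cdot 15 = 1728 \cdot 15 = 25920$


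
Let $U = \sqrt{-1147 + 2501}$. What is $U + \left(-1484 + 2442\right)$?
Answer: $958 + \sqrt{1354} \approx 994.8$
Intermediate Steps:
$U = \sqrt{1354} \approx 36.797$
$U + \left(-1484 + 2442\right) = \sqrt{1354} + \left(-1484 + 2442\right) = \sqrt{1354} + 958 = 958 + \sqrt{1354}$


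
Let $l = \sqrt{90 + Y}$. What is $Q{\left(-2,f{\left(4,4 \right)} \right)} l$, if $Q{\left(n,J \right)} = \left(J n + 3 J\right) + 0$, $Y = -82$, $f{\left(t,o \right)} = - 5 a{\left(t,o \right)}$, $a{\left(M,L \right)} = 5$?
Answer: $- 50 \sqrt{2} \approx -70.711$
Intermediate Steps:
$f{\left(t,o \right)} = -25$ ($f{\left(t,o \right)} = \left(-5\right) 5 = -25$)
$Q{\left(n,J \right)} = 3 J + J n$ ($Q{\left(n,J \right)} = \left(3 J + J n\right) + 0 = 3 J + J n$)
$l = 2 \sqrt{2}$ ($l = \sqrt{90 - 82} = \sqrt{8} = 2 \sqrt{2} \approx 2.8284$)
$Q{\left(-2,f{\left(4,4 \right)} \right)} l = - 25 \left(3 - 2\right) 2 \sqrt{2} = \left(-25\right) 1 \cdot 2 \sqrt{2} = - 25 \cdot 2 \sqrt{2} = - 50 \sqrt{2}$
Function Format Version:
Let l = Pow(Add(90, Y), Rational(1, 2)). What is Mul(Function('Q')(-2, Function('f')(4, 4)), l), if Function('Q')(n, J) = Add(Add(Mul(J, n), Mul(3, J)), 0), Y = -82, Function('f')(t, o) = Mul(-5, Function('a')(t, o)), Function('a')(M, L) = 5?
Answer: Mul(-50, Pow(2, Rational(1, 2))) ≈ -70.711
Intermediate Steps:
Function('f')(t, o) = -25 (Function('f')(t, o) = Mul(-5, 5) = -25)
Function('Q')(n, J) = Add(Mul(3, J), Mul(J, n)) (Function('Q')(n, J) = Add(Add(Mul(3, J), Mul(J, n)), 0) = Add(Mul(3, J), Mul(J, n)))
l = Mul(2, Pow(2, Rational(1, 2))) (l = Pow(Add(90, -82), Rational(1, 2)) = Pow(8, Rational(1, 2)) = Mul(2, Pow(2, Rational(1, 2))) ≈ 2.8284)
Mul(Function('Q')(-2, Function('f')(4, 4)), l) = Mul(Mul(-25, Add(3, -2)), Mul(2, Pow(2, Rational(1, 2)))) = Mul(Mul(-25, 1), Mul(2, Pow(2, Rational(1, 2)))) = Mul(-25, Mul(2, Pow(2, Rational(1, 2)))) = Mul(-50, Pow(2, Rational(1, 2)))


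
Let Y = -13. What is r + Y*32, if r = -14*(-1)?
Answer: -402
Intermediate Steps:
r = 14
r + Y*32 = 14 - 13*32 = 14 - 416 = -402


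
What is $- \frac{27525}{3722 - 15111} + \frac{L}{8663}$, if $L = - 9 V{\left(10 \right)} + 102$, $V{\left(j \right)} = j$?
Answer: $\frac{238585743}{98662907} \approx 2.4182$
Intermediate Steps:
$L = 12$ ($L = \left(-9\right) 10 + 102 = -90 + 102 = 12$)
$- \frac{27525}{3722 - 15111} + \frac{L}{8663} = - \frac{27525}{3722 - 15111} + \frac{12}{8663} = - \frac{27525}{-11389} + 12 \cdot \frac{1}{8663} = \left(-27525\right) \left(- \frac{1}{11389}\right) + \frac{12}{8663} = \frac{27525}{11389} + \frac{12}{8663} = \frac{238585743}{98662907}$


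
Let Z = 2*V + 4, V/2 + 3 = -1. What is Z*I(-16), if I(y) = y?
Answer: 192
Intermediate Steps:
V = -8 (V = -6 + 2*(-1) = -6 - 2 = -8)
Z = -12 (Z = 2*(-8) + 4 = -16 + 4 = -12)
Z*I(-16) = -12*(-16) = 192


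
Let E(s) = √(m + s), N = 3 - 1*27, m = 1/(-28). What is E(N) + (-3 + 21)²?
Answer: 324 + I*√4711/14 ≈ 324.0 + 4.9026*I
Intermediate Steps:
m = -1/28 ≈ -0.035714
N = -24 (N = 3 - 27 = -24)
E(s) = √(-1/28 + s)
E(N) + (-3 + 21)² = √(-7 + 196*(-24))/14 + (-3 + 21)² = √(-7 - 4704)/14 + 18² = √(-4711)/14 + 324 = (I*√4711)/14 + 324 = I*√4711/14 + 324 = 324 + I*√4711/14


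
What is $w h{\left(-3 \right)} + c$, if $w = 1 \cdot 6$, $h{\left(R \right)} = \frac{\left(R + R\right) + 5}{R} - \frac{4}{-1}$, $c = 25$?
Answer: $51$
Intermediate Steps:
$h{\left(R \right)} = 4 + \frac{5 + 2 R}{R}$ ($h{\left(R \right)} = \frac{2 R + 5}{R} - -4 = \frac{5 + 2 R}{R} + 4 = 4 + \frac{5 + 2 R}{R}$)
$w = 6$
$w h{\left(-3 \right)} + c = 6 \left(6 + \frac{5}{-3}\right) + 25 = 6 \left(6 + 5 \left(- \frac{1}{3}\right)\right) + 25 = 6 \left(6 - \frac{5}{3}\right) + 25 = 6 \cdot \frac{13}{3} + 25 = 26 + 25 = 51$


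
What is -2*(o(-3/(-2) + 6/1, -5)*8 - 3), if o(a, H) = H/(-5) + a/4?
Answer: -40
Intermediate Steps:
o(a, H) = -H/5 + a/4 (o(a, H) = H*(-1/5) + a*(1/4) = -H/5 + a/4)
-2*(o(-3/(-2) + 6/1, -5)*8 - 3) = -2*((-1/5*(-5) + (-3/(-2) + 6/1)/4)*8 - 3) = -2*((1 + (-3*(-1/2) + 6*1)/4)*8 - 3) = -2*((1 + (3/2 + 6)/4)*8 - 3) = -2*((1 + (1/4)*(15/2))*8 - 3) = -2*((1 + 15/8)*8 - 3) = -2*((23/8)*8 - 3) = -2*(23 - 3) = -2*20 = -40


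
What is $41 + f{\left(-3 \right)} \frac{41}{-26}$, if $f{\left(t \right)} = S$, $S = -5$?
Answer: $\frac{1271}{26} \approx 48.885$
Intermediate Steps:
$f{\left(t \right)} = -5$
$41 + f{\left(-3 \right)} \frac{41}{-26} = 41 - 5 \frac{41}{-26} = 41 - 5 \cdot 41 \left(- \frac{1}{26}\right) = 41 - - \frac{205}{26} = 41 + \frac{205}{26} = \frac{1271}{26}$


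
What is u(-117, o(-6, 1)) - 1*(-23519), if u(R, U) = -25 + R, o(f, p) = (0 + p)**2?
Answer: 23377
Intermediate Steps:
o(f, p) = p**2
u(-117, o(-6, 1)) - 1*(-23519) = (-25 - 117) - 1*(-23519) = -142 + 23519 = 23377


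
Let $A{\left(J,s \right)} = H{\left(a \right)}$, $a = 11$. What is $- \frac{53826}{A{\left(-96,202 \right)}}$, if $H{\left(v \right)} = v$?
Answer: $- \frac{53826}{11} \approx -4893.3$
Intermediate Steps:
$A{\left(J,s \right)} = 11$
$- \frac{53826}{A{\left(-96,202 \right)}} = - \frac{53826}{11}$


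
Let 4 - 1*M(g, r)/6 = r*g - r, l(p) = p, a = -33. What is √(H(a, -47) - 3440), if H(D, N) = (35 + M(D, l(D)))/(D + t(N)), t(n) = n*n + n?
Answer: I*√15606491857/2129 ≈ 58.678*I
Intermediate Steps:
t(n) = n + n² (t(n) = n² + n = n + n²)
M(g, r) = 24 + 6*r - 6*g*r (M(g, r) = 24 - 6*(r*g - r) = 24 - 6*(g*r - r) = 24 - 6*(-r + g*r) = 24 + (6*r - 6*g*r) = 24 + 6*r - 6*g*r)
H(D, N) = (59 - 6*D² + 6*D)/(D + N*(1 + N)) (H(D, N) = (35 + (24 + 6*D - 6*D*D))/(D + N*(1 + N)) = (35 + (24 + 6*D - 6*D²))/(D + N*(1 + N)) = (35 + (24 - 6*D² + 6*D))/(D + N*(1 + N)) = (59 - 6*D² + 6*D)/(D + N*(1 + N)))
√(H(a, -47) - 3440) = √((59 - 6*(-33)² + 6*(-33))/(-33 - 47*(1 - 47)) - 3440) = √((59 - 6*1089 - 198)/(-33 - 47*(-46)) - 3440) = √((59 - 6534 - 198)/(-33 + 2162) - 3440) = √(-6673/2129 - 3440) = √(-7330433/2129) = I*√15606491857/2129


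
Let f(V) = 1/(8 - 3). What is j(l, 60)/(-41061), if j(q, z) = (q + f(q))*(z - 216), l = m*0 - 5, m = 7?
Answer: -1248/68435 ≈ -0.018236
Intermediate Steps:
f(V) = 1/5
l = -5 (l = 7*0 - 5 = 0 - 5 = -5)
j(q, z) = (-216 + z)*(1/5 + q) (j(q, z) = (q + 1/5)*(z - 216) = (1/5 + q)*(-216 + z) = (-216 + z)*(1/5 + q))
j(l, 60)/(-41061) = (-216/5 - 216*(-5) + (1/5)*60 - 5*60)/(-41061) = (-216/5 + 1080 + 12 - 300)*(-1/41061) = (3744/5)*(-1/41061) = -1248/68435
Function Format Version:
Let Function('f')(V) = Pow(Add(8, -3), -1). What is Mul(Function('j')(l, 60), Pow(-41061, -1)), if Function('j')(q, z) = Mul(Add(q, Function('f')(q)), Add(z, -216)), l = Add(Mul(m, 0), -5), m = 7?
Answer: Rational(-1248, 68435) ≈ -0.018236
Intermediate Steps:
Function('f')(V) = Rational(1, 5) (Function('f')(V) = Pow(5, -1) = Rational(1, 5))
l = -5 (l = Add(Mul(7, 0), -5) = Add(0, -5) = -5)
Function('j')(q, z) = Mul(Add(-216, z), Add(Rational(1, 5), q)) (Function('j')(q, z) = Mul(Add(q, Rational(1, 5)), Add(z, -216)) = Mul(Add(Rational(1, 5), q), Add(-216, z)) = Mul(Add(-216, z), Add(Rational(1, 5), q)))
Mul(Function('j')(l, 60), Pow(-41061, -1)) = Mul(Add(Rational(-216, 5), Mul(-216, -5), Mul(Rational(1, 5), 60), Mul(-5, 60)), Pow(-41061, -1)) = Mul(Add(Rational(-216, 5), 1080, 12, -300), Rational(-1, 41061)) = Mul(Rational(3744, 5), Rational(-1, 41061)) = Rational(-1248, 68435)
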